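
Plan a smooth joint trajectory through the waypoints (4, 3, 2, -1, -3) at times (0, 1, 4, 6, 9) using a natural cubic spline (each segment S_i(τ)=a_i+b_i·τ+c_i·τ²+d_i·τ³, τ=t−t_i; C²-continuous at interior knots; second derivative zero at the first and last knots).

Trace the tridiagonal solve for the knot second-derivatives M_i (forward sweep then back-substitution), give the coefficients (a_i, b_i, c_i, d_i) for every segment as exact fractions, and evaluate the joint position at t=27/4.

Δ: Δ0=-1, Δ1=-1/3, Δ2=-3/2, Δ3=-2/3
row 1: diag=8, rhs=4; c'=3/8, d'=1/2
row 2: denom=10−3·3/8=71/8; d'=(-7−3·1/2)/(71/8)=-68/71
row 3: denom=10−2·16/71=678/71; d'=(5−2·-68/71)/(678/71)=491/678
back: M3=491/678
back: M2=-68/71−16/71·491/678=-380/339
back: M1=1/2−3/8·-380/339=104/113
M: M0=0, M1=104/113, M2=-380/339, M3=491/678, M4=0
seg 0: a=4, c=M0/2=0, d=(M1−M0)/(6·1)=52/339, b=Δ0−h0·(2M0+M1)/6=-391/339
seg 1: a=3, c=M1/2=52/113, d=(M2−M1)/(6·3)=-346/3051, b=Δ1−h1·(2M1+M2)/6=-235/339
seg 2: a=2, c=M2/2=-190/339, d=(M3−M2)/(6·2)=139/904, b=Δ2−h2·(2M2+M3)/6=-337/339
seg 3: a=-1, c=M3/2=491/1356, d=(M4−M3)/(6·3)=-491/12204, b=Δ3−h3·(2M3+M4)/6=-943/678
t_q=27/4 → seg 3, τ=3/4; S=-1+-943/678·τ+491/1356·τ²+-491/12204·τ³=-53703/28928

  seg 0: a=4 b=-391/339 c=0 d=52/339
  seg 1: a=3 b=-235/339 c=52/113 d=-346/3051
  seg 2: a=2 b=-337/339 c=-190/339 d=139/904
  seg 3: a=-1 b=-943/678 c=491/1356 d=-491/12204
S(27/4) = -53703/28928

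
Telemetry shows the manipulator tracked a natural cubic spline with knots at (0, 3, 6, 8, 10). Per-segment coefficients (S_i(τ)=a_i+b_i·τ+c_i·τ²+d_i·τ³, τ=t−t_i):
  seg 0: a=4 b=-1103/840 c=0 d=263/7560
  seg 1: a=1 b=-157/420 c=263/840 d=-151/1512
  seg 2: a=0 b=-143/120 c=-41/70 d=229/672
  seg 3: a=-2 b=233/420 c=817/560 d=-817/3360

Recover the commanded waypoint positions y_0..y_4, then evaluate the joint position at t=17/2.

y_0 = S_0(0) = a_0 = 4
y_1 = S_1(0) = a_1 = 1
y_2 = S_2(0) = a_2 = 0
y_3 = S_3(0) = a_3 = -2
y_4 = S_3(2) = 3
t_q=17/2 is in segment 3 (τ=1/2); S_3(τ)=-1777/1280

y_0=4 y_1=1 y_2=0 y_3=-2 y_4=3
S(17/2) = -1777/1280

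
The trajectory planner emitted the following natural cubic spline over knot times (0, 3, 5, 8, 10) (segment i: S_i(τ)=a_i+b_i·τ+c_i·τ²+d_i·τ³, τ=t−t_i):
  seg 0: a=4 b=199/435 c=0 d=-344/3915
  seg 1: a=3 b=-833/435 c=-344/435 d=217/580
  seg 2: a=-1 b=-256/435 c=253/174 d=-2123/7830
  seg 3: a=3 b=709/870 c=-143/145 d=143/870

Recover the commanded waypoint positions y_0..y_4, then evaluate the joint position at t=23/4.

y_0 = S_0(0) = a_0 = 4
y_1 = S_1(0) = a_1 = 3
y_2 = S_2(0) = a_2 = -1
y_3 = S_3(0) = a_3 = 3
y_4 = S_3(2) = 2
t_q=23/4 is in segment 2 (τ=3/4); S_2(τ)=-2739/3712

y_0=4 y_1=3 y_2=-1 y_3=3 y_4=2
S(23/4) = -2739/3712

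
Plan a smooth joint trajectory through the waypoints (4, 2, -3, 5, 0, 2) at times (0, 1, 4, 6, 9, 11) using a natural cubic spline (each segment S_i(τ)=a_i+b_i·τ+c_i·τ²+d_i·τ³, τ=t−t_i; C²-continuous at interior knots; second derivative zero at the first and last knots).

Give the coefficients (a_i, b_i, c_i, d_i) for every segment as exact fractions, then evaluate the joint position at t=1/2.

Δ: Δ0=-2, Δ1=-5/3, Δ2=4, Δ3=-5/3, Δ4=1
row 1: diag=8, rhs=2; c'=3/8, d'=1/4
row 2: denom=10−3·3/8=71/8; d'=(34−3·1/4)/(71/8)=266/71
row 3: denom=10−2·16/71=678/71; d'=(-34−2·266/71)/(678/71)=-491/113
row 4: denom=10−3·71/226=2047/226; d'=(16−3·-491/113)/(2047/226)=6562/2047
back: M4=6562/2047
back: M3=-491/113−71/226·6562/2047=-10956/2047
back: M2=266/71−16/71·-10956/2047=10138/2047
back: M1=1/4−3/8·10138/2047=-3290/2047
M: M0=0, M1=-3290/2047, M2=10138/2047, M3=-10956/2047, M4=6562/2047, M5=0
seg 0: a=4, c=M0/2=0, d=(M1−M0)/(6·1)=-1645/6141, b=Δ0−h0·(2M0+M1)/6=-10637/6141
seg 1: a=2, c=M1/2=-1645/2047, d=(M2−M1)/(6·3)=746/2047, b=Δ1−h1·(2M1+M2)/6=-15572/6141
seg 2: a=-3, c=M2/2=5069/2047, d=(M3−M2)/(6·2)=-10547/12282, b=Δ2−h2·(2M2+M3)/6=15244/6141
seg 3: a=5, c=M3/2=-5478/2047, d=(M4−M3)/(6·3)=8759/18423, b=Δ3−h3·(2M3+M4)/6=12790/6141
seg 4: a=0, c=M4/2=3281/2047, d=(M5−M4)/(6·2)=-3281/12282, b=Δ4−h4·(2M4+M5)/6=-6983/6141
t_q=1/2 → seg 0, τ=1/2; S=4+-10637/6141·τ+0·τ²+-1645/6141·τ³=50773/16376

  seg 0: a=4 b=-10637/6141 c=0 d=-1645/6141
  seg 1: a=2 b=-15572/6141 c=-1645/2047 d=746/2047
  seg 2: a=-3 b=15244/6141 c=5069/2047 d=-10547/12282
  seg 3: a=5 b=12790/6141 c=-5478/2047 d=8759/18423
  seg 4: a=0 b=-6983/6141 c=3281/2047 d=-3281/12282
S(1/2) = 50773/16376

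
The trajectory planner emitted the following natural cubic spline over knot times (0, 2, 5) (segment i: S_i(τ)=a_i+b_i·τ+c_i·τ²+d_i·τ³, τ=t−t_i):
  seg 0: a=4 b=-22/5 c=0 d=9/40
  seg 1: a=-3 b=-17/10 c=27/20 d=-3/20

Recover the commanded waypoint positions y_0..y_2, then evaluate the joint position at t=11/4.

y_0 = S_0(0) = a_0 = 4
y_1 = S_1(0) = a_1 = -3
y_2 = S_1(3) = 0
t_q=11/4 is in segment 1 (τ=3/4); S_1(τ)=-4581/1280

y_0=4 y_1=-3 y_2=0
S(11/4) = -4581/1280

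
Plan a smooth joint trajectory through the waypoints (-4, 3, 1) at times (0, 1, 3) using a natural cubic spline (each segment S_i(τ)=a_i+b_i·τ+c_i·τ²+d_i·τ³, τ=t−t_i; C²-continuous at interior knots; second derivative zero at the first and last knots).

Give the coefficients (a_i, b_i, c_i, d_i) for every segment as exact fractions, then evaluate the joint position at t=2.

  seg 0: a=-4 b=25/3 c=0 d=-4/3
  seg 1: a=3 b=13/3 c=-4 d=2/3
S(2) = 4

Δ: Δ0=7, Δ1=-1
row 1: diag=6, rhs=-48; c'=1/3, d'=-8
back: M1=-8
M: M0=0, M1=-8, M2=0
seg 0: a=-4, c=M0/2=0, d=(M1−M0)/(6·1)=-4/3, b=Δ0−h0·(2M0+M1)/6=25/3
seg 1: a=3, c=M1/2=-4, d=(M2−M1)/(6·2)=2/3, b=Δ1−h1·(2M1+M2)/6=13/3
t_q=2 → seg 1, τ=1; S=3+13/3·τ+-4·τ²+2/3·τ³=4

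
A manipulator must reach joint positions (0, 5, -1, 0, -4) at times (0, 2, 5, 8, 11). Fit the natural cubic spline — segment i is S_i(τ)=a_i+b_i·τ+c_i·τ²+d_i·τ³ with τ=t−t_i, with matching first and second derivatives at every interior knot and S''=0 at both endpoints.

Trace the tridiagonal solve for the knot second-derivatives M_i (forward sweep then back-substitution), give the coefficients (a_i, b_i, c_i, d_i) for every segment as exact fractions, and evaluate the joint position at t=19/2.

  seg 0: a=0 b=251/69 c=0 d=-157/552
  seg 1: a=5 b=31/138 c=-157/92 d=799/2484
  seg 2: a=-1 b=-367/276 c=82/69 d=-175/828
  seg 3: a=0 b=13/138 c=-197/276 d=197/2484
S(19/2) = -881/736

Δ: Δ0=5/2, Δ1=-2, Δ2=1/3, Δ3=-4/3
row 1: diag=10, rhs=-27; c'=3/10, d'=-27/10
row 2: denom=12−3·3/10=111/10; d'=(14−3·-27/10)/(111/10)=221/111
row 3: denom=12−3·10/37=414/37; d'=(-10−3·221/111)/(414/37)=-197/138
back: M3=-197/138
back: M2=221/111−10/37·-197/138=164/69
back: M1=-27/10−3/10·164/69=-157/46
M: M0=0, M1=-157/46, M2=164/69, M3=-197/138, M4=0
seg 0: a=0, c=M0/2=0, d=(M1−M0)/(6·2)=-157/552, b=Δ0−h0·(2M0+M1)/6=251/69
seg 1: a=5, c=M1/2=-157/92, d=(M2−M1)/(6·3)=799/2484, b=Δ1−h1·(2M1+M2)/6=31/138
seg 2: a=-1, c=M2/2=82/69, d=(M3−M2)/(6·3)=-175/828, b=Δ2−h2·(2M2+M3)/6=-367/276
seg 3: a=0, c=M3/2=-197/276, d=(M4−M3)/(6·3)=197/2484, b=Δ3−h3·(2M3+M4)/6=13/138
t_q=19/2 → seg 3, τ=3/2; S=0+13/138·τ+-197/276·τ²+197/2484·τ³=-881/736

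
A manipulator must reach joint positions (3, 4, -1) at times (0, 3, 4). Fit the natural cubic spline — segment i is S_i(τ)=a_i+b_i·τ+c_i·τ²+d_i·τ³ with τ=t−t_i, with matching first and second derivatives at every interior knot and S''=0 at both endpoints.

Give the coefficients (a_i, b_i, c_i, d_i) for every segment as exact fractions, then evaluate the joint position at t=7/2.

  seg 0: a=3 b=7/3 c=0 d=-2/9
  seg 1: a=4 b=-11/3 c=-2 d=2/3
S(7/2) = 7/4

Δ: Δ0=1/3, Δ1=-5
row 1: diag=8, rhs=-32; c'=1/8, d'=-4
back: M1=-4
M: M0=0, M1=-4, M2=0
seg 0: a=3, c=M0/2=0, d=(M1−M0)/(6·3)=-2/9, b=Δ0−h0·(2M0+M1)/6=7/3
seg 1: a=4, c=M1/2=-2, d=(M2−M1)/(6·1)=2/3, b=Δ1−h1·(2M1+M2)/6=-11/3
t_q=7/2 → seg 1, τ=1/2; S=4+-11/3·τ+-2·τ²+2/3·τ³=7/4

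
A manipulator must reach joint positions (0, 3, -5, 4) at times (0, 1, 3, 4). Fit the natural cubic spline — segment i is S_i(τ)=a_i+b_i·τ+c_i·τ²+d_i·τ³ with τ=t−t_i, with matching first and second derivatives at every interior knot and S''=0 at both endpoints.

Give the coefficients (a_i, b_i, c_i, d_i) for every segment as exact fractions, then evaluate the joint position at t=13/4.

  seg 0: a=0 b=41/8 c=0 d=-17/8
  seg 1: a=3 b=-5/4 c=-51/8 d=5/2
  seg 2: a=-5 b=13/4 c=69/8 d=-23/8
S(13/4) = -1891/512

Δ: Δ0=3, Δ1=-4, Δ2=9
row 1: diag=6, rhs=-42; c'=1/3, d'=-7
row 2: denom=6−2·1/3=16/3; d'=(78−2·-7)/(16/3)=69/4
back: M2=69/4
back: M1=-7−1/3·69/4=-51/4
M: M0=0, M1=-51/4, M2=69/4, M3=0
seg 0: a=0, c=M0/2=0, d=(M1−M0)/(6·1)=-17/8, b=Δ0−h0·(2M0+M1)/6=41/8
seg 1: a=3, c=M1/2=-51/8, d=(M2−M1)/(6·2)=5/2, b=Δ1−h1·(2M1+M2)/6=-5/4
seg 2: a=-5, c=M2/2=69/8, d=(M3−M2)/(6·1)=-23/8, b=Δ2−h2·(2M2+M3)/6=13/4
t_q=13/4 → seg 2, τ=1/4; S=-5+13/4·τ+69/8·τ²+-23/8·τ³=-1891/512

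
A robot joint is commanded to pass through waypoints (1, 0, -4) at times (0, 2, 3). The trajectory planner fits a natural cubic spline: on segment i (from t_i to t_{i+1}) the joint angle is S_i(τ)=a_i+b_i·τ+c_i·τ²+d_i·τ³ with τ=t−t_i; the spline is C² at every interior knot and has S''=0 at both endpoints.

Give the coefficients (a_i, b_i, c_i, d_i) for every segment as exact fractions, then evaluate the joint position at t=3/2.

Δ: Δ0=-1/2, Δ1=-4
row 1: diag=6, rhs=-21; c'=1/6, d'=-7/2
back: M1=-7/2
M: M0=0, M1=-7/2, M2=0
seg 0: a=1, c=M0/2=0, d=(M1−M0)/(6·2)=-7/24, b=Δ0−h0·(2M0+M1)/6=2/3
seg 1: a=0, c=M1/2=-7/4, d=(M2−M1)/(6·1)=7/12, b=Δ1−h1·(2M1+M2)/6=-17/6
t_q=3/2 → seg 0, τ=3/2; S=1+2/3·τ+0·τ²+-7/24·τ³=65/64

  seg 0: a=1 b=2/3 c=0 d=-7/24
  seg 1: a=0 b=-17/6 c=-7/4 d=7/12
S(3/2) = 65/64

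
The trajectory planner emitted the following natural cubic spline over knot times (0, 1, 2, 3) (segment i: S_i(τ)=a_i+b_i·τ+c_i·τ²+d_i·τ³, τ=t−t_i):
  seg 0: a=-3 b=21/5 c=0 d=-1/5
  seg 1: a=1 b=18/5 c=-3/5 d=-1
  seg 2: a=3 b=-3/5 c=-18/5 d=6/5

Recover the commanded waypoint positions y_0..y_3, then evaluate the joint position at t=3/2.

y_0=-3 y_1=1 y_2=3 y_3=0
S(3/2) = 101/40

y_0 = S_0(0) = a_0 = -3
y_1 = S_1(0) = a_1 = 1
y_2 = S_2(0) = a_2 = 3
y_3 = S_2(1) = 0
t_q=3/2 is in segment 1 (τ=1/2); S_1(τ)=101/40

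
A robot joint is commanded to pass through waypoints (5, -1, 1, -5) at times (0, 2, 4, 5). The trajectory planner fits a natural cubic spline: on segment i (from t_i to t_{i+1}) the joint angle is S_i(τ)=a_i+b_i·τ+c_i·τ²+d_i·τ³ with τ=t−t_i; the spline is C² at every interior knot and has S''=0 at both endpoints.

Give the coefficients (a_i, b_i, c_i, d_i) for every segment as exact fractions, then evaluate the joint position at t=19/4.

Δ: Δ0=-3, Δ1=1, Δ2=-6
row 1: diag=8, rhs=24; c'=1/4, d'=3
row 2: denom=6−2·1/4=11/2; d'=(-42−2·3)/(11/2)=-96/11
back: M2=-96/11
back: M1=3−1/4·-96/11=57/11
M: M0=0, M1=57/11, M2=-96/11, M3=0
seg 0: a=5, c=M0/2=0, d=(M1−M0)/(6·2)=19/44, b=Δ0−h0·(2M0+M1)/6=-52/11
seg 1: a=-1, c=M1/2=57/22, d=(M2−M1)/(6·2)=-51/44, b=Δ1−h1·(2M1+M2)/6=5/11
seg 2: a=1, c=M2/2=-48/11, d=(M3−M2)/(6·1)=16/11, b=Δ2−h2·(2M2+M3)/6=-34/11
t_q=19/4 → seg 2, τ=3/4; S=1+-34/11·τ+-48/11·τ²+16/11·τ³=-139/44

  seg 0: a=5 b=-52/11 c=0 d=19/44
  seg 1: a=-1 b=5/11 c=57/22 d=-51/44
  seg 2: a=1 b=-34/11 c=-48/11 d=16/11
S(19/4) = -139/44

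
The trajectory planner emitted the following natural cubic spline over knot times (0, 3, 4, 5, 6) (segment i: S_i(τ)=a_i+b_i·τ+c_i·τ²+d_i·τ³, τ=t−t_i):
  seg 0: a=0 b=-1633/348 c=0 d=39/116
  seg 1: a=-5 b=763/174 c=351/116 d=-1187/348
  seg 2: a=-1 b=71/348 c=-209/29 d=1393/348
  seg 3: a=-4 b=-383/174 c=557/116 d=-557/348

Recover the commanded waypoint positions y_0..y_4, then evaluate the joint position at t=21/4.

y_0=0 y_1=-5 y_2=-1 y_3=-4 y_4=-3
S(21/4) = -31739/7424

y_0 = S_0(0) = a_0 = 0
y_1 = S_1(0) = a_1 = -5
y_2 = S_2(0) = a_2 = -1
y_3 = S_3(0) = a_3 = -4
y_4 = S_3(1) = -3
t_q=21/4 is in segment 3 (τ=1/4); S_3(τ)=-31739/7424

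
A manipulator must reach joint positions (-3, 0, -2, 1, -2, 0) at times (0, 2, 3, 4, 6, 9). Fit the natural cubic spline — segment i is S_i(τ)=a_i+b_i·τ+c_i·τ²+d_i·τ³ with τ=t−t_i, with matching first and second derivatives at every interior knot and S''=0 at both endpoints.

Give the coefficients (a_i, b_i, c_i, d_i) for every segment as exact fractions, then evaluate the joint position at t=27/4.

  seg 0: a=-3 b=2999/921 c=0 d=-3235/7368
  seg 1: a=0 b=-3707/1842 c=-3235/1228 d=9751/3684
  seg 2: a=-2 b=2429/3684 c=1629/307 d=-10925/3684
  seg 3: a=1 b=4375/1842 c=-4409/1228 d=6089/7368
  seg 4: a=-2 b=-1906/921 c=420/307 d=-140/921
S(27/4) = -13983/4912

Δ: Δ0=3/2, Δ1=-2, Δ2=3, Δ3=-3/2, Δ4=2/3
row 1: diag=6, rhs=-21; c'=1/6, d'=-7/2
row 2: denom=4−1·1/6=23/6; d'=(30−1·-7/2)/(23/6)=201/23
row 3: denom=6−1·6/23=132/23; d'=(-27−1·201/23)/(132/23)=-137/22
row 4: denom=10−2·23/66=307/33; d'=(13−2·-137/22)/(307/33)=840/307
back: M4=840/307
back: M3=-137/22−23/66·840/307=-4409/614
back: M2=201/23−6/23·-4409/614=3258/307
back: M1=-7/2−1/6·3258/307=-3235/614
M: M0=0, M1=-3235/614, M2=3258/307, M3=-4409/614, M4=840/307, M5=0
seg 0: a=-3, c=M0/2=0, d=(M1−M0)/(6·2)=-3235/7368, b=Δ0−h0·(2M0+M1)/6=2999/921
seg 1: a=0, c=M1/2=-3235/1228, d=(M2−M1)/(6·1)=9751/3684, b=Δ1−h1·(2M1+M2)/6=-3707/1842
seg 2: a=-2, c=M2/2=1629/307, d=(M3−M2)/(6·1)=-10925/3684, b=Δ2−h2·(2M2+M3)/6=2429/3684
seg 3: a=1, c=M3/2=-4409/1228, d=(M4−M3)/(6·2)=6089/7368, b=Δ3−h3·(2M3+M4)/6=4375/1842
seg 4: a=-2, c=M4/2=420/307, d=(M5−M4)/(6·3)=-140/921, b=Δ4−h4·(2M4+M5)/6=-1906/921
t_q=27/4 → seg 4, τ=3/4; S=-2+-1906/921·τ+420/307·τ²+-140/921·τ³=-13983/4912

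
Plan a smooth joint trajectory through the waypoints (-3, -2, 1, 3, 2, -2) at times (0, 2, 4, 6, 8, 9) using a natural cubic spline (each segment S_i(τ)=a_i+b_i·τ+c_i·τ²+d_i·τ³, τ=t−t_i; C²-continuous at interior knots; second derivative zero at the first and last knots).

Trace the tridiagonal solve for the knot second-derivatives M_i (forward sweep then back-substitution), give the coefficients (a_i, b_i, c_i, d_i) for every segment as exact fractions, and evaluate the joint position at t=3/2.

  seg 0: a=-3 b=31/153 c=0 d=91/1224
  seg 1: a=-2 b=335/306 c=91/204 d=-149/1224
  seg 2: a=1 b=217/153 c=-29/102 d=23/612
  seg 3: a=3 b=112/153 c=-1/17 d=-341/1224
  seg 4: a=2 b=-871/306 c=-353/204 d=353/612
S(3/2) = -7981/3264

Δ: Δ0=1/2, Δ1=3/2, Δ2=1, Δ3=-1/2, Δ4=-4
row 1: diag=8, rhs=6; c'=1/4, d'=3/4
row 2: denom=8−2·1/4=15/2; d'=(-3−2·3/4)/(15/2)=-3/5
row 3: denom=8−2·4/15=112/15; d'=(-9−2·-3/5)/(112/15)=-117/112
row 4: denom=6−2·15/56=153/28; d'=(-21−2·-117/112)/(153/28)=-353/102
back: M4=-353/102
back: M3=-117/112−15/56·-353/102=-2/17
back: M2=-3/5−4/15·-2/17=-29/51
back: M1=3/4−1/4·-29/51=91/102
M: M0=0, M1=91/102, M2=-29/51, M3=-2/17, M4=-353/102, M5=0
seg 0: a=-3, c=M0/2=0, d=(M1−M0)/(6·2)=91/1224, b=Δ0−h0·(2M0+M1)/6=31/153
seg 1: a=-2, c=M1/2=91/204, d=(M2−M1)/(6·2)=-149/1224, b=Δ1−h1·(2M1+M2)/6=335/306
seg 2: a=1, c=M2/2=-29/102, d=(M3−M2)/(6·2)=23/612, b=Δ2−h2·(2M2+M3)/6=217/153
seg 3: a=3, c=M3/2=-1/17, d=(M4−M3)/(6·2)=-341/1224, b=Δ3−h3·(2M3+M4)/6=112/153
seg 4: a=2, c=M4/2=-353/204, d=(M5−M4)/(6·1)=353/612, b=Δ4−h4·(2M4+M5)/6=-871/306
t_q=3/2 → seg 0, τ=3/2; S=-3+31/153·τ+0·τ²+91/1224·τ³=-7981/3264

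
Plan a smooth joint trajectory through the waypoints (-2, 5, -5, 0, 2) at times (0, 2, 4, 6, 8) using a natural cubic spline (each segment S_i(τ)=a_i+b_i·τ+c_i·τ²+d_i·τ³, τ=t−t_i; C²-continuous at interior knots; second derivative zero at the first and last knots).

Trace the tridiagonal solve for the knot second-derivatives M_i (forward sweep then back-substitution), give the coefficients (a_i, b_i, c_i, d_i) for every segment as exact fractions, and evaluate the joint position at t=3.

Δ: Δ0=7/2, Δ1=-5, Δ2=5/2, Δ3=1
row 1: diag=8, rhs=-51; c'=1/4, d'=-51/8
row 2: denom=8−2·1/4=15/2; d'=(45−2·-51/8)/(15/2)=77/10
row 3: denom=8−2·4/15=112/15; d'=(-9−2·77/10)/(112/15)=-183/56
back: M3=-183/56
back: M2=77/10−4/15·-183/56=60/7
back: M1=-51/8−1/4·60/7=-477/56
M: M0=0, M1=-477/56, M2=60/7, M3=-183/56, M4=0
seg 0: a=-2, c=M0/2=0, d=(M1−M0)/(6·2)=-159/224, b=Δ0−h0·(2M0+M1)/6=355/56
seg 1: a=5, c=M1/2=-477/112, d=(M2−M1)/(6·2)=319/224, b=Δ1−h1·(2M1+M2)/6=-61/28
seg 2: a=-5, c=M2/2=30/7, d=(M3−M2)/(6·2)=-221/224, b=Δ2−h2·(2M2+M3)/6=-17/8
seg 3: a=0, c=M3/2=-183/112, d=(M4−M3)/(6·2)=61/224, b=Δ3−h3·(2M3+M4)/6=89/28
t_q=3 → seg 1, τ=1; S=5+-61/28·τ+-477/112·τ²+319/224·τ³=-3/224

  seg 0: a=-2 b=355/56 c=0 d=-159/224
  seg 1: a=5 b=-61/28 c=-477/112 d=319/224
  seg 2: a=-5 b=-17/8 c=30/7 d=-221/224
  seg 3: a=0 b=89/28 c=-183/112 d=61/224
S(3) = -3/224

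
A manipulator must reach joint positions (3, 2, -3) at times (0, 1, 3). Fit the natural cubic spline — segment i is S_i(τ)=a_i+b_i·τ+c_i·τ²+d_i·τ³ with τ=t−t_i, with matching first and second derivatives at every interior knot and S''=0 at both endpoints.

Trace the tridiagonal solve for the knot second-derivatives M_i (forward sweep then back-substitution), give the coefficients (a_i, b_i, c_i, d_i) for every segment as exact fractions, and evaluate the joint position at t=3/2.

  seg 0: a=3 b=-3/4 c=0 d=-1/4
  seg 1: a=2 b=-3/2 c=-3/4 d=1/8
S(3/2) = 69/64

Δ: Δ0=-1, Δ1=-5/2
row 1: diag=6, rhs=-9; c'=1/3, d'=-3/2
back: M1=-3/2
M: M0=0, M1=-3/2, M2=0
seg 0: a=3, c=M0/2=0, d=(M1−M0)/(6·1)=-1/4, b=Δ0−h0·(2M0+M1)/6=-3/4
seg 1: a=2, c=M1/2=-3/4, d=(M2−M1)/(6·2)=1/8, b=Δ1−h1·(2M1+M2)/6=-3/2
t_q=3/2 → seg 1, τ=1/2; S=2+-3/2·τ+-3/4·τ²+1/8·τ³=69/64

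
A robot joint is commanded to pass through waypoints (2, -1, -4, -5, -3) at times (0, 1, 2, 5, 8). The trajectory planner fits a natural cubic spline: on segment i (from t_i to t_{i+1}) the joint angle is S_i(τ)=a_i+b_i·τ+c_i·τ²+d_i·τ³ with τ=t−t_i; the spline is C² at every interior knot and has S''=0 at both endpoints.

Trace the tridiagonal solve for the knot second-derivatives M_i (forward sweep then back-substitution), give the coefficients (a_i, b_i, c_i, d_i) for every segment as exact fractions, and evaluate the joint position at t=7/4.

  seg 0: a=2 b=-979/336 c=0 d=-29/336
  seg 1: a=-1 b=-533/168 c=-29/112 d=145/336
  seg 2: a=-4 b=-115/48 c=29/28 d=-13/112
  seg 3: a=-5 b=115/168 c=-1/112 d=1/1008
S(7/4) = -23963/7168

Δ: Δ0=-3, Δ1=-3, Δ2=-1/3, Δ3=2/3
row 1: diag=4, rhs=0; c'=1/4, d'=0
row 2: denom=8−1·1/4=31/4; d'=(16−1·0)/(31/4)=64/31
row 3: denom=12−3·12/31=336/31; d'=(6−3·64/31)/(336/31)=-1/56
back: M3=-1/56
back: M2=64/31−12/31·-1/56=29/14
back: M1=0−1/4·29/14=-29/56
M: M0=0, M1=-29/56, M2=29/14, M3=-1/56, M4=0
seg 0: a=2, c=M0/2=0, d=(M1−M0)/(6·1)=-29/336, b=Δ0−h0·(2M0+M1)/6=-979/336
seg 1: a=-1, c=M1/2=-29/112, d=(M2−M1)/(6·1)=145/336, b=Δ1−h1·(2M1+M2)/6=-533/168
seg 2: a=-4, c=M2/2=29/28, d=(M3−M2)/(6·3)=-13/112, b=Δ2−h2·(2M2+M3)/6=-115/48
seg 3: a=-5, c=M3/2=-1/112, d=(M4−M3)/(6·3)=1/1008, b=Δ3−h3·(2M3+M4)/6=115/168
t_q=7/4 → seg 1, τ=3/4; S=-1+-533/168·τ+-29/112·τ²+145/336·τ³=-23963/7168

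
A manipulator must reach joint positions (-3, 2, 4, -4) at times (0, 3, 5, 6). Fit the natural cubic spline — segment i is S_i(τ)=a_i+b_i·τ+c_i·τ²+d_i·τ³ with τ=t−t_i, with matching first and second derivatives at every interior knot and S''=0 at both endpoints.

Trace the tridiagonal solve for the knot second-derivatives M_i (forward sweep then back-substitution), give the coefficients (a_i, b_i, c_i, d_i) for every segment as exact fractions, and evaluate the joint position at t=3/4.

  seg 0: a=-3 b=11/12 c=0 d=1/12
  seg 1: a=2 b=19/6 c=3/4 d=-11/12
  seg 2: a=4 b=-29/6 c=-19/4 d=19/12
S(3/4) = -583/256

Δ: Δ0=5/3, Δ1=1, Δ2=-8
row 1: diag=10, rhs=-4; c'=1/5, d'=-2/5
row 2: denom=6−2·1/5=28/5; d'=(-54−2·-2/5)/(28/5)=-19/2
back: M2=-19/2
back: M1=-2/5−1/5·-19/2=3/2
M: M0=0, M1=3/2, M2=-19/2, M3=0
seg 0: a=-3, c=M0/2=0, d=(M1−M0)/(6·3)=1/12, b=Δ0−h0·(2M0+M1)/6=11/12
seg 1: a=2, c=M1/2=3/4, d=(M2−M1)/(6·2)=-11/12, b=Δ1−h1·(2M1+M2)/6=19/6
seg 2: a=4, c=M2/2=-19/4, d=(M3−M2)/(6·1)=19/12, b=Δ2−h2·(2M2+M3)/6=-29/6
t_q=3/4 → seg 0, τ=3/4; S=-3+11/12·τ+0·τ²+1/12·τ³=-583/256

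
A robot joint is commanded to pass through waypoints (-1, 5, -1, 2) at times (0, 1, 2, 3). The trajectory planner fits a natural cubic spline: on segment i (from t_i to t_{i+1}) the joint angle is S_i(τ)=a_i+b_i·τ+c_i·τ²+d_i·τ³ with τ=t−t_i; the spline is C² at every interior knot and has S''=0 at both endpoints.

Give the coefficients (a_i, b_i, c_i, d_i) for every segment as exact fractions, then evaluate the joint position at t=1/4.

Δ: Δ0=6, Δ1=-6, Δ2=3
row 1: diag=4, rhs=-72; c'=1/4, d'=-18
row 2: denom=4−1·1/4=15/4; d'=(54−1·-18)/(15/4)=96/5
back: M2=96/5
back: M1=-18−1/4·96/5=-114/5
M: M0=0, M1=-114/5, M2=96/5, M3=0
seg 0: a=-1, c=M0/2=0, d=(M1−M0)/(6·1)=-19/5, b=Δ0−h0·(2M0+M1)/6=49/5
seg 1: a=5, c=M1/2=-57/5, d=(M2−M1)/(6·1)=7, b=Δ1−h1·(2M1+M2)/6=-8/5
seg 2: a=-1, c=M2/2=48/5, d=(M3−M2)/(6·1)=-16/5, b=Δ2−h2·(2M2+M3)/6=-17/5
t_q=1/4 → seg 0, τ=1/4; S=-1+49/5·τ+0·τ²+-19/5·τ³=89/64

  seg 0: a=-1 b=49/5 c=0 d=-19/5
  seg 1: a=5 b=-8/5 c=-57/5 d=7
  seg 2: a=-1 b=-17/5 c=48/5 d=-16/5
S(1/4) = 89/64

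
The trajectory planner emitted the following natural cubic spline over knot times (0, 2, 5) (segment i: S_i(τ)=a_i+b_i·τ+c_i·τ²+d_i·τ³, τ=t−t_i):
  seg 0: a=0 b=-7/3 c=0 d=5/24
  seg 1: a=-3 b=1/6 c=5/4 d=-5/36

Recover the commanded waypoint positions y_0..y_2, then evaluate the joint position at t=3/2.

y_0=0 y_1=-3 y_2=5
S(3/2) = -179/64

y_0 = S_0(0) = a_0 = 0
y_1 = S_1(0) = a_1 = -3
y_2 = S_1(3) = 5
t_q=3/2 is in segment 0 (τ=3/2); S_0(τ)=-179/64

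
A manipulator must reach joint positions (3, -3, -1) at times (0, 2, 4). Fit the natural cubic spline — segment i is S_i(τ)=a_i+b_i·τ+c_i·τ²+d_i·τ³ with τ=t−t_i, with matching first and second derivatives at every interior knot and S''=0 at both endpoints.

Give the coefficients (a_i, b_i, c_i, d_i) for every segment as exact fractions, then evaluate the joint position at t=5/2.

  seg 0: a=3 b=-4 c=0 d=1/4
  seg 1: a=-3 b=-1 c=3/2 d=-1/4
S(5/2) = -101/32

Δ: Δ0=-3, Δ1=1
row 1: diag=8, rhs=24; c'=1/4, d'=3
back: M1=3
M: M0=0, M1=3, M2=0
seg 0: a=3, c=M0/2=0, d=(M1−M0)/(6·2)=1/4, b=Δ0−h0·(2M0+M1)/6=-4
seg 1: a=-3, c=M1/2=3/2, d=(M2−M1)/(6·2)=-1/4, b=Δ1−h1·(2M1+M2)/6=-1
t_q=5/2 → seg 1, τ=1/2; S=-3+-1·τ+3/2·τ²+-1/4·τ³=-101/32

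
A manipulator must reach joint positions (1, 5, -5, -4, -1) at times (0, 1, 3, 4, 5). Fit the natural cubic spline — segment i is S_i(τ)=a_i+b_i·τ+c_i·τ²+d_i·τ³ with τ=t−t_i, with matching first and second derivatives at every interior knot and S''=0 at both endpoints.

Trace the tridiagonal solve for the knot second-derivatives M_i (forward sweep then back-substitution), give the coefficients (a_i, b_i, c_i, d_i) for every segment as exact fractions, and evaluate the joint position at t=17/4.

  seg 0: a=1 b=739/122 c=0 d=-251/122
  seg 1: a=5 b=-7/61 c=-753/122 d=455/244
  seg 2: a=-5 b=-148/61 c=306/61 d=-97/61
  seg 3: a=-4 b=173/61 c=15/61 d=-5/61
S(17/4) = -12793/3904

Δ: Δ0=4, Δ1=-5, Δ2=1, Δ3=3
row 1: diag=6, rhs=-54; c'=1/3, d'=-9
row 2: denom=6−2·1/3=16/3; d'=(36−2·-9)/(16/3)=81/8
row 3: denom=4−1·3/16=61/16; d'=(12−1·81/8)/(61/16)=30/61
back: M3=30/61
back: M2=81/8−3/16·30/61=612/61
back: M1=-9−1/3·612/61=-753/61
M: M0=0, M1=-753/61, M2=612/61, M3=30/61, M4=0
seg 0: a=1, c=M0/2=0, d=(M1−M0)/(6·1)=-251/122, b=Δ0−h0·(2M0+M1)/6=739/122
seg 1: a=5, c=M1/2=-753/122, d=(M2−M1)/(6·2)=455/244, b=Δ1−h1·(2M1+M2)/6=-7/61
seg 2: a=-5, c=M2/2=306/61, d=(M3−M2)/(6·1)=-97/61, b=Δ2−h2·(2M2+M3)/6=-148/61
seg 3: a=-4, c=M3/2=15/61, d=(M4−M3)/(6·1)=-5/61, b=Δ3−h3·(2M3+M4)/6=173/61
t_q=17/4 → seg 3, τ=1/4; S=-4+173/61·τ+15/61·τ²+-5/61·τ³=-12793/3904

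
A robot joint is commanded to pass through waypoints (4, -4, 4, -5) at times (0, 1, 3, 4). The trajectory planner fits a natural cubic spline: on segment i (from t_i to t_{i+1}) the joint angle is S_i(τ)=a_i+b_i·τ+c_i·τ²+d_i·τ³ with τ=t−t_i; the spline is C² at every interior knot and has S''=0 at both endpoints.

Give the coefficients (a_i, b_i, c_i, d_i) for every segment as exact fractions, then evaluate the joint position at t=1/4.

Δ: Δ0=-8, Δ1=4, Δ2=-9
row 1: diag=6, rhs=72; c'=1/3, d'=12
row 2: denom=6−2·1/3=16/3; d'=(-78−2·12)/(16/3)=-153/8
back: M2=-153/8
back: M1=12−1/3·-153/8=147/8
M: M0=0, M1=147/8, M2=-153/8, M3=0
seg 0: a=4, c=M0/2=0, d=(M1−M0)/(6·1)=49/16, b=Δ0−h0·(2M0+M1)/6=-177/16
seg 1: a=-4, c=M1/2=147/16, d=(M2−M1)/(6·2)=-25/8, b=Δ1−h1·(2M1+M2)/6=-15/8
seg 2: a=4, c=M2/2=-153/16, d=(M3−M2)/(6·1)=51/16, b=Δ2−h2·(2M2+M3)/6=-21/8
t_q=1/4 → seg 0, τ=1/4; S=4+-177/16·τ+0·τ²+49/16·τ³=1313/1024

  seg 0: a=4 b=-177/16 c=0 d=49/16
  seg 1: a=-4 b=-15/8 c=147/16 d=-25/8
  seg 2: a=4 b=-21/8 c=-153/16 d=51/16
S(1/4) = 1313/1024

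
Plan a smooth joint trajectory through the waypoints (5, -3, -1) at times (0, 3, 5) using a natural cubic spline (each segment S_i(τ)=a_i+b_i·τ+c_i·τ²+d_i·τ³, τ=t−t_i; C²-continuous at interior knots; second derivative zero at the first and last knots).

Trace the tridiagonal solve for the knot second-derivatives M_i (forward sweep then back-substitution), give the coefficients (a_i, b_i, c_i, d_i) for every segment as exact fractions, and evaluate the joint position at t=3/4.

Δ: Δ0=-8/3, Δ1=1
row 1: diag=10, rhs=22; c'=1/5, d'=11/5
back: M1=11/5
M: M0=0, M1=11/5, M2=0
seg 0: a=5, c=M0/2=0, d=(M1−M0)/(6·3)=11/90, b=Δ0−h0·(2M0+M1)/6=-113/30
seg 1: a=-3, c=M1/2=11/10, d=(M2−M1)/(6·2)=-11/60, b=Δ1−h1·(2M1+M2)/6=-7/15
t_q=3/4 → seg 0, τ=3/4; S=5+-113/30·τ+0·τ²+11/90·τ³=285/128

  seg 0: a=5 b=-113/30 c=0 d=11/90
  seg 1: a=-3 b=-7/15 c=11/10 d=-11/60
S(3/4) = 285/128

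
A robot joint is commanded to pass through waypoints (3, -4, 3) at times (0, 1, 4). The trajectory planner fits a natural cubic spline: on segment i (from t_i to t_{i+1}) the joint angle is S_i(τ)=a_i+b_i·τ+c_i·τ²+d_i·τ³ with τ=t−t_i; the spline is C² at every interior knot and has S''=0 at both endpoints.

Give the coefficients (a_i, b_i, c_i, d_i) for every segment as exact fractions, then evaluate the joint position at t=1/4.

Δ: Δ0=-7, Δ1=7/3
row 1: diag=8, rhs=56; c'=3/8, d'=7
back: M1=7
M: M0=0, M1=7, M2=0
seg 0: a=3, c=M0/2=0, d=(M1−M0)/(6·1)=7/6, b=Δ0−h0·(2M0+M1)/6=-49/6
seg 1: a=-4, c=M1/2=7/2, d=(M2−M1)/(6·3)=-7/18, b=Δ1−h1·(2M1+M2)/6=-14/3
t_q=1/4 → seg 0, τ=1/4; S=3+-49/6·τ+0·τ²+7/6·τ³=125/128

  seg 0: a=3 b=-49/6 c=0 d=7/6
  seg 1: a=-4 b=-14/3 c=7/2 d=-7/18
S(1/4) = 125/128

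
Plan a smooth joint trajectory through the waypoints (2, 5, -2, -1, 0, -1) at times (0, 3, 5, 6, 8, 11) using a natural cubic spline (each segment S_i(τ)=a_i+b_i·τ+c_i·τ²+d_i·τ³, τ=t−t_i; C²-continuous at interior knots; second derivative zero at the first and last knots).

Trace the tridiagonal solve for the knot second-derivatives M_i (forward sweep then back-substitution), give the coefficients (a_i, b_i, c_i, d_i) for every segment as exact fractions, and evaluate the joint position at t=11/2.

Δ: Δ0=1, Δ1=-7/2, Δ2=1, Δ3=1/2, Δ4=-1/3
row 1: diag=10, rhs=-27; c'=1/5, d'=-27/10
row 2: denom=6−2·1/5=28/5; d'=(27−2·-27/10)/(28/5)=81/14
row 3: denom=6−1·5/28=163/28; d'=(-3−1·81/14)/(163/28)=-246/163
row 4: denom=10−2·56/163=1518/163; d'=(-5−2·-246/163)/(1518/163)=-323/1518
back: M4=-323/1518
back: M3=-246/163−56/163·-323/1518=-1090/759
back: M2=81/14−5/28·-1090/759=4586/759
back: M1=-27/10−1/5·4586/759=-5933/1518
M: M0=0, M1=-5933/1518, M2=4586/759, M3=-1090/759, M4=-323/1518, M5=0
seg 0: a=2, c=M0/2=0, d=(M1−M0)/(6·3)=-5933/27324, b=Δ0−h0·(2M0+M1)/6=8969/3036
seg 1: a=5, c=M1/2=-5933/3036, d=(M2−M1)/(6·2)=5035/6072, b=Δ1−h1·(2M1+M2)/6=-4415/1518
seg 2: a=-2, c=M2/2=2293/759, d=(M3−M2)/(6·1)=-86/69, b=Δ2−h2·(2M2+M3)/6=-196/253
seg 3: a=-1, c=M3/2=-545/759, d=(M4−M3)/(6·2)=619/6072, b=Δ3−h3·(2M3+M4)/6=1160/759
seg 4: a=0, c=M4/2=-323/3036, d=(M5−M4)/(6·3)=323/27324, b=Δ4−h4·(2M4+M5)/6=-61/506
t_q=11/2 → seg 2, τ=1/2; S=-2+-196/253·τ+2293/759·τ²+-86/69·τ³=-59/33

  seg 0: a=2 b=8969/3036 c=0 d=-5933/27324
  seg 1: a=5 b=-4415/1518 c=-5933/3036 d=5035/6072
  seg 2: a=-2 b=-196/253 c=2293/759 d=-86/69
  seg 3: a=-1 b=1160/759 c=-545/759 d=619/6072
  seg 4: a=0 b=-61/506 c=-323/3036 d=323/27324
S(11/2) = -59/33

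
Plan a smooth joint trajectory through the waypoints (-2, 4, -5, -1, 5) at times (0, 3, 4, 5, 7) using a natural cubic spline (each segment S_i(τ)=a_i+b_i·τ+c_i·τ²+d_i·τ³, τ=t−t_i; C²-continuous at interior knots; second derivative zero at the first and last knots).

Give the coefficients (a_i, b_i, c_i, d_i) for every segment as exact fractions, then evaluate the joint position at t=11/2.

Δ: Δ0=2, Δ1=-9, Δ2=4, Δ3=3
row 1: diag=8, rhs=-66; c'=1/8, d'=-33/4
row 2: denom=4−1·1/8=31/8; d'=(78−1·-33/4)/(31/8)=690/31
row 3: denom=6−1·8/31=178/31; d'=(-6−1·690/31)/(178/31)=-438/89
back: M3=-438/89
back: M2=690/31−8/31·-438/89=2094/89
back: M1=-33/4−1/8·2094/89=-996/89
M: M0=0, M1=-996/89, M2=2094/89, M3=-438/89, M4=0
seg 0: a=-2, c=M0/2=0, d=(M1−M0)/(6·3)=-166/267, b=Δ0−h0·(2M0+M1)/6=676/89
seg 1: a=4, c=M1/2=-498/89, d=(M2−M1)/(6·1)=515/89, b=Δ1−h1·(2M1+M2)/6=-818/89
seg 2: a=-5, c=M2/2=1047/89, d=(M3−M2)/(6·1)=-422/89, b=Δ2−h2·(2M2+M3)/6=-269/89
seg 3: a=-1, c=M3/2=-219/89, d=(M4−M3)/(6·2)=73/178, b=Δ3−h3·(2M3+M4)/6=559/89
t_q=11/2 → seg 3, τ=1/2; S=-1+559/89·τ+-219/89·τ²+73/178·τ³=2245/1424

  seg 0: a=-2 b=676/89 c=0 d=-166/267
  seg 1: a=4 b=-818/89 c=-498/89 d=515/89
  seg 2: a=-5 b=-269/89 c=1047/89 d=-422/89
  seg 3: a=-1 b=559/89 c=-219/89 d=73/178
S(11/2) = 2245/1424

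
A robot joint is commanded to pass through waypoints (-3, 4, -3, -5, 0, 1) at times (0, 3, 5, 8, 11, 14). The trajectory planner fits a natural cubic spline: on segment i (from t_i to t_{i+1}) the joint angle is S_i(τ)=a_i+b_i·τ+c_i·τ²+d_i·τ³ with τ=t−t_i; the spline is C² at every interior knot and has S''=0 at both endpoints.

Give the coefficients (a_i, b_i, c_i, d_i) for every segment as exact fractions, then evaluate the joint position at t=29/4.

  seg 0: a=-3 b=2843/660 c=0 d=-1303/5940
  seg 1: a=4 b=-533/330 c=-1303/660 d=227/440
  seg 2: a=-3 b=-548/165 c=37/33 d=-13/165
  seg 3: a=-5 b=211/165 c=68/165 d=-28/297
  seg 4: a=0 b=199/165 c=-24/55 d=8/165
S(29/4) = -20043/3520

Δ: Δ0=7/3, Δ1=-7/2, Δ2=-2/3, Δ3=5/3, Δ4=1/3
row 1: diag=10, rhs=-35; c'=1/5, d'=-7/2
row 2: denom=10−2·1/5=48/5; d'=(17−2·-7/2)/(48/5)=5/2
row 3: denom=12−3·5/16=177/16; d'=(14−3·5/2)/(177/16)=104/177
row 4: denom=12−3·16/59=660/59; d'=(-8−3·104/177)/(660/59)=-48/55
back: M4=-48/55
back: M3=104/177−16/59·-48/55=136/165
back: M2=5/2−5/16·136/165=74/33
back: M1=-7/2−1/5·74/33=-1303/330
M: M0=0, M1=-1303/330, M2=74/33, M3=136/165, M4=-48/55, M5=0
seg 0: a=-3, c=M0/2=0, d=(M1−M0)/(6·3)=-1303/5940, b=Δ0−h0·(2M0+M1)/6=2843/660
seg 1: a=4, c=M1/2=-1303/660, d=(M2−M1)/(6·2)=227/440, b=Δ1−h1·(2M1+M2)/6=-533/330
seg 2: a=-3, c=M2/2=37/33, d=(M3−M2)/(6·3)=-13/165, b=Δ2−h2·(2M2+M3)/6=-548/165
seg 3: a=-5, c=M3/2=68/165, d=(M4−M3)/(6·3)=-28/297, b=Δ3−h3·(2M3+M4)/6=211/165
seg 4: a=0, c=M4/2=-24/55, d=(M5−M4)/(6·3)=8/165, b=Δ4−h4·(2M4+M5)/6=199/165
t_q=29/4 → seg 2, τ=9/4; S=-3+-548/165·τ+37/33·τ²+-13/165·τ³=-20043/3520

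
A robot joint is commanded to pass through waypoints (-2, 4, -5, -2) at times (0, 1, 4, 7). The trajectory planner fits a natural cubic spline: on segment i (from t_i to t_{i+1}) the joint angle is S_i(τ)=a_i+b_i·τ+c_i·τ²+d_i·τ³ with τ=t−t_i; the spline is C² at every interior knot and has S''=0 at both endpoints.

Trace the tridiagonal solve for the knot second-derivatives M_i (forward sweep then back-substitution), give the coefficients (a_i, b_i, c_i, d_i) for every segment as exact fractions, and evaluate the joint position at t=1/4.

  seg 0: a=-2 b=214/29 c=0 d=-40/29
  seg 1: a=4 b=94/29 c=-120/29 d=179/261
  seg 2: a=-5 b=-89/29 c=59/29 d=-59/261
S(1/4) = -41/232

Δ: Δ0=6, Δ1=-3, Δ2=1
row 1: diag=8, rhs=-54; c'=3/8, d'=-27/4
row 2: denom=12−3·3/8=87/8; d'=(24−3·-27/4)/(87/8)=118/29
back: M2=118/29
back: M1=-27/4−3/8·118/29=-240/29
M: M0=0, M1=-240/29, M2=118/29, M3=0
seg 0: a=-2, c=M0/2=0, d=(M1−M0)/(6·1)=-40/29, b=Δ0−h0·(2M0+M1)/6=214/29
seg 1: a=4, c=M1/2=-120/29, d=(M2−M1)/(6·3)=179/261, b=Δ1−h1·(2M1+M2)/6=94/29
seg 2: a=-5, c=M2/2=59/29, d=(M3−M2)/(6·3)=-59/261, b=Δ2−h2·(2M2+M3)/6=-89/29
t_q=1/4 → seg 0, τ=1/4; S=-2+214/29·τ+0·τ²+-40/29·τ³=-41/232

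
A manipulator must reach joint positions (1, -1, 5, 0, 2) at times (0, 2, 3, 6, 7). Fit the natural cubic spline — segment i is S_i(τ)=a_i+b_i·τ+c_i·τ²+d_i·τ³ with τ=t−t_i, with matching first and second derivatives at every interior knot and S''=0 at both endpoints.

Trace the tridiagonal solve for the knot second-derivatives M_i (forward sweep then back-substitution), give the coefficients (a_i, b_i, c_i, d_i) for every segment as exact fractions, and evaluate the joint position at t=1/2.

Δ: Δ0=-1, Δ1=6, Δ2=-5/3, Δ3=2
row 1: diag=6, rhs=42; c'=1/6, d'=7
row 2: denom=8−1·1/6=47/6; d'=(-46−1·7)/(47/6)=-318/47
row 3: denom=8−3·18/47=322/47; d'=(22−3·-318/47)/(322/47)=142/23
back: M3=142/23
back: M2=-318/47−18/47·142/23=-210/23
back: M1=7−1/6·-210/23=196/23
M: M0=0, M1=196/23, M2=-210/23, M3=142/23, M4=0
seg 0: a=1, c=M0/2=0, d=(M1−M0)/(6·2)=49/69, b=Δ0−h0·(2M0+M1)/6=-265/69
seg 1: a=-1, c=M1/2=98/23, d=(M2−M1)/(6·1)=-203/69, b=Δ1−h1·(2M1+M2)/6=323/69
seg 2: a=5, c=M2/2=-105/23, d=(M3−M2)/(6·3)=176/207, b=Δ2−h2·(2M2+M3)/6=302/69
seg 3: a=0, c=M3/2=71/23, d=(M4−M3)/(6·1)=-71/69, b=Δ3−h3·(2M3+M4)/6=-4/69
t_q=1/2 → seg 0, τ=1/2; S=1+-265/69·τ+0·τ²+49/69·τ³=-153/184

  seg 0: a=1 b=-265/69 c=0 d=49/69
  seg 1: a=-1 b=323/69 c=98/23 d=-203/69
  seg 2: a=5 b=302/69 c=-105/23 d=176/207
  seg 3: a=0 b=-4/69 c=71/23 d=-71/69
S(1/2) = -153/184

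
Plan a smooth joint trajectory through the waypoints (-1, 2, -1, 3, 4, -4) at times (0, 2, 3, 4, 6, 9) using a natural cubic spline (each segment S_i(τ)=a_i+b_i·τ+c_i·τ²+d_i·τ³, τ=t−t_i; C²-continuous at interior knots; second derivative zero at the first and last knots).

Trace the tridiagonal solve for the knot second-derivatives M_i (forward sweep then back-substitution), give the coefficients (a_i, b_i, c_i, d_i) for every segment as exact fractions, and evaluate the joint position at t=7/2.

  seg 0: a=-1 b=3457/921 c=0 d=-4151/7368
  seg 1: a=2 b=-5539/1842 c=-4151/1228 d=12479/3684
  seg 2: a=-1 b=1453/3684 c=2082/307 d=-11701/3684
  seg 3: a=3 b=8159/1842 c=-3373/1228 d=2881/7368
  seg 4: a=4 b=-1718/921 c=-123/307 d=41/921
S(7/2) = 4869/9824

Δ: Δ0=3/2, Δ1=-3, Δ2=4, Δ3=1/2, Δ4=-8/3
row 1: diag=6, rhs=-27; c'=1/6, d'=-9/2
row 2: denom=4−1·1/6=23/6; d'=(42−1·-9/2)/(23/6)=279/23
row 3: denom=6−1·6/23=132/23; d'=(-21−1·279/23)/(132/23)=-127/22
row 4: denom=10−2·23/66=307/33; d'=(-19−2·-127/22)/(307/33)=-246/307
back: M4=-246/307
back: M3=-127/22−23/66·-246/307=-3373/614
back: M2=279/23−6/23·-3373/614=4164/307
back: M1=-9/2−1/6·4164/307=-4151/614
M: M0=0, M1=-4151/614, M2=4164/307, M3=-3373/614, M4=-246/307, M5=0
seg 0: a=-1, c=M0/2=0, d=(M1−M0)/(6·2)=-4151/7368, b=Δ0−h0·(2M0+M1)/6=3457/921
seg 1: a=2, c=M1/2=-4151/1228, d=(M2−M1)/(6·1)=12479/3684, b=Δ1−h1·(2M1+M2)/6=-5539/1842
seg 2: a=-1, c=M2/2=2082/307, d=(M3−M2)/(6·1)=-11701/3684, b=Δ2−h2·(2M2+M3)/6=1453/3684
seg 3: a=3, c=M3/2=-3373/1228, d=(M4−M3)/(6·2)=2881/7368, b=Δ3−h3·(2M3+M4)/6=8159/1842
seg 4: a=4, c=M4/2=-123/307, d=(M5−M4)/(6·3)=41/921, b=Δ4−h4·(2M4+M5)/6=-1718/921
t_q=7/2 → seg 2, τ=1/2; S=-1+1453/3684·τ+2082/307·τ²+-11701/3684·τ³=4869/9824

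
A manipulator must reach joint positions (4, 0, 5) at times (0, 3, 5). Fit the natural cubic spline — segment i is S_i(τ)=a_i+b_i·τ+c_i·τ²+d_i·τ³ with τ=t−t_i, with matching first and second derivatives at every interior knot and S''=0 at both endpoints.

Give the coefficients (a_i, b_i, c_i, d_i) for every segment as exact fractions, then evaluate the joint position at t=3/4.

Δ: Δ0=-4/3, Δ1=5/2
row 1: diag=10, rhs=23; c'=1/5, d'=23/10
back: M1=23/10
M: M0=0, M1=23/10, M2=0
seg 0: a=4, c=M0/2=0, d=(M1−M0)/(6·3)=23/180, b=Δ0−h0·(2M0+M1)/6=-149/60
seg 1: a=0, c=M1/2=23/20, d=(M2−M1)/(6·2)=-23/120, b=Δ1−h1·(2M1+M2)/6=29/30
t_q=3/4 → seg 0, τ=3/4; S=4+-149/60·τ+0·τ²+23/180·τ³=561/256

  seg 0: a=4 b=-149/60 c=0 d=23/180
  seg 1: a=0 b=29/30 c=23/20 d=-23/120
S(3/4) = 561/256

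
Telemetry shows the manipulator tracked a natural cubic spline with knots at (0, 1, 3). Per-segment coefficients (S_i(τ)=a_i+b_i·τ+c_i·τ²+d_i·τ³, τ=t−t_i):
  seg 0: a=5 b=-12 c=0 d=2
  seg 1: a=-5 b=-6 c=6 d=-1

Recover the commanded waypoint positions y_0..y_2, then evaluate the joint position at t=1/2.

y_0=5 y_1=-5 y_2=-1
S(1/2) = -3/4

y_0 = S_0(0) = a_0 = 5
y_1 = S_1(0) = a_1 = -5
y_2 = S_1(2) = -1
t_q=1/2 is in segment 0 (τ=1/2); S_0(τ)=-3/4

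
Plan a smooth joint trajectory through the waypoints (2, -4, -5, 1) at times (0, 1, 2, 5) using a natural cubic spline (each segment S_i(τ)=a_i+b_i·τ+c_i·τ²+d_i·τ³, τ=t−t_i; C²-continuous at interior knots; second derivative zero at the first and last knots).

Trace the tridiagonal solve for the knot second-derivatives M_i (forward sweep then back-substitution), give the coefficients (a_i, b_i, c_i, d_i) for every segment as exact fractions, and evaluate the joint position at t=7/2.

  seg 0: a=2 b=-223/31 c=0 d=37/31
  seg 1: a=-4 b=-112/31 c=111/31 d=-30/31
  seg 2: a=-5 b=20/31 c=21/31 d=-7/93
S(7/2) = -685/248

Δ: Δ0=-6, Δ1=-1, Δ2=2
row 1: diag=4, rhs=30; c'=1/4, d'=15/2
row 2: denom=8−1·1/4=31/4; d'=(18−1·15/2)/(31/4)=42/31
back: M2=42/31
back: M1=15/2−1/4·42/31=222/31
M: M0=0, M1=222/31, M2=42/31, M3=0
seg 0: a=2, c=M0/2=0, d=(M1−M0)/(6·1)=37/31, b=Δ0−h0·(2M0+M1)/6=-223/31
seg 1: a=-4, c=M1/2=111/31, d=(M2−M1)/(6·1)=-30/31, b=Δ1−h1·(2M1+M2)/6=-112/31
seg 2: a=-5, c=M2/2=21/31, d=(M3−M2)/(6·3)=-7/93, b=Δ2−h2·(2M2+M3)/6=20/31
t_q=7/2 → seg 2, τ=3/2; S=-5+20/31·τ+21/31·τ²+-7/93·τ³=-685/248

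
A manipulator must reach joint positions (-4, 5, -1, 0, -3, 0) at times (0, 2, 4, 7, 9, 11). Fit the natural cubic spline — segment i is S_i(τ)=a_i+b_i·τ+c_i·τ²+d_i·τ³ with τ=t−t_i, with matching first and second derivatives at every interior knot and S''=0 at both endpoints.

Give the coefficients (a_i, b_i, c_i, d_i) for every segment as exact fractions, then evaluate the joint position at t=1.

Δ: Δ0=9/2, Δ1=-3, Δ2=1/3, Δ3=-3/2, Δ4=3/2
row 1: diag=8, rhs=-45; c'=1/4, d'=-45/8
row 2: denom=10−2·1/4=19/2; d'=(20−2·-45/8)/(19/2)=125/38
row 3: denom=10−3·6/19=172/19; d'=(-11−3·125/38)/(172/19)=-793/344
row 4: denom=8−2·19/86=325/43; d'=(18−2·-793/344)/(325/43)=3889/1300
back: M4=3889/1300
back: M3=-793/344−19/86·3889/1300=-964/325
back: M2=125/38−6/19·-964/325=2747/650
back: M1=-45/8−1/4·2747/650=-4343/650
M: M0=0, M1=-4343/650, M2=2747/650, M3=-964/325, M4=3889/1300, M5=0
seg 0: a=-4, c=M0/2=0, d=(M1−M0)/(6·2)=-4343/7800, b=Δ0−h0·(2M0+M1)/6=6559/975
seg 1: a=5, c=M1/2=-4343/1300, d=(M2−M1)/(6·2)=709/780, b=Δ1−h1·(2M1+M2)/6=89/1950
seg 2: a=-1, c=M2/2=2747/1300, d=(M3−M2)/(6·3)=-187/468, b=Δ2−h2·(2M2+M3)/6=-4699/1950
seg 3: a=0, c=M3/2=-482/325, d=(M4−M3)/(6·2)=1549/3120, b=Δ3−h3·(2M3+M4)/6=-2027/3900
seg 4: a=-3, c=M4/2=3889/2600, d=(M5−M4)/(6·2)=-3889/15600, b=Δ4−h4·(2M4+M5)/6=-482/975
t_q=1 → seg 0, τ=1; S=-4+6559/975·τ+0·τ²+-4343/7800·τ³=5643/2600

  seg 0: a=-4 b=6559/975 c=0 d=-4343/7800
  seg 1: a=5 b=89/1950 c=-4343/1300 d=709/780
  seg 2: a=-1 b=-4699/1950 c=2747/1300 d=-187/468
  seg 3: a=0 b=-2027/3900 c=-482/325 d=1549/3120
  seg 4: a=-3 b=-482/975 c=3889/2600 d=-3889/15600
S(1) = 5643/2600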